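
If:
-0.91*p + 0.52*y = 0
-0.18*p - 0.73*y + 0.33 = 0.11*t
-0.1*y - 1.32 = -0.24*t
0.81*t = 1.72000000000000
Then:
No Solution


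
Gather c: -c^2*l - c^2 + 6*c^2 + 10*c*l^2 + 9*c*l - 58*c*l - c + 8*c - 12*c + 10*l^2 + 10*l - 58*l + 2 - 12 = c^2*(5 - l) + c*(10*l^2 - 49*l - 5) + 10*l^2 - 48*l - 10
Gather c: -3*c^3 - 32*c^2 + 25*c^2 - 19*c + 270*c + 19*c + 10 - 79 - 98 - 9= -3*c^3 - 7*c^2 + 270*c - 176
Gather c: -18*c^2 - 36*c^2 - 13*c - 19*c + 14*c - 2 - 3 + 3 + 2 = -54*c^2 - 18*c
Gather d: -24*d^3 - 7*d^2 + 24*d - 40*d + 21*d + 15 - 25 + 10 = -24*d^3 - 7*d^2 + 5*d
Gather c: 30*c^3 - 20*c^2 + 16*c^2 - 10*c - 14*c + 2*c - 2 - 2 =30*c^3 - 4*c^2 - 22*c - 4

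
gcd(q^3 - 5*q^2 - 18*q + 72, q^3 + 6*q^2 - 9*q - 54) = q - 3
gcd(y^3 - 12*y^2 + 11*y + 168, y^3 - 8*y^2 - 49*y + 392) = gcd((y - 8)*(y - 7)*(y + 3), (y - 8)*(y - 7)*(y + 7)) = y^2 - 15*y + 56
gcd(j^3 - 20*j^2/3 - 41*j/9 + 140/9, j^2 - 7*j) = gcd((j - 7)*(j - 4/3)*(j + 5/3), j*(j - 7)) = j - 7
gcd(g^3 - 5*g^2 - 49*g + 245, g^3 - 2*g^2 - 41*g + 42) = g - 7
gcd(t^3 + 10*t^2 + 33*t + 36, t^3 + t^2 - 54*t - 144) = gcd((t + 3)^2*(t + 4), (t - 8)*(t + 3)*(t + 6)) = t + 3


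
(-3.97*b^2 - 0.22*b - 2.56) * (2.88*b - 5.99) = -11.4336*b^3 + 23.1467*b^2 - 6.055*b + 15.3344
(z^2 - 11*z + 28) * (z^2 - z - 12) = z^4 - 12*z^3 + 27*z^2 + 104*z - 336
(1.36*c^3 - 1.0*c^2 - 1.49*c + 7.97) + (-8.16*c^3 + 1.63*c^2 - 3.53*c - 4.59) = -6.8*c^3 + 0.63*c^2 - 5.02*c + 3.38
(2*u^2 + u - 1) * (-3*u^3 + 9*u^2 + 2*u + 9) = -6*u^5 + 15*u^4 + 16*u^3 + 11*u^2 + 7*u - 9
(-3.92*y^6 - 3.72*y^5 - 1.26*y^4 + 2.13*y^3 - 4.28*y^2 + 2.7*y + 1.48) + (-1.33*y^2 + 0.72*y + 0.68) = -3.92*y^6 - 3.72*y^5 - 1.26*y^4 + 2.13*y^3 - 5.61*y^2 + 3.42*y + 2.16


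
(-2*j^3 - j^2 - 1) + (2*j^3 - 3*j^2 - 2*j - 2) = -4*j^2 - 2*j - 3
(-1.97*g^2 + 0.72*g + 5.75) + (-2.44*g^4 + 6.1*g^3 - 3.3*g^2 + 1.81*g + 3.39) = -2.44*g^4 + 6.1*g^3 - 5.27*g^2 + 2.53*g + 9.14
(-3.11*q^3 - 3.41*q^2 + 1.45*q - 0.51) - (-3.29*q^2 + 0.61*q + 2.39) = -3.11*q^3 - 0.12*q^2 + 0.84*q - 2.9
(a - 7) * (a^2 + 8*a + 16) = a^3 + a^2 - 40*a - 112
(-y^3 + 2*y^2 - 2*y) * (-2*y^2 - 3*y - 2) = 2*y^5 - y^4 + 2*y^2 + 4*y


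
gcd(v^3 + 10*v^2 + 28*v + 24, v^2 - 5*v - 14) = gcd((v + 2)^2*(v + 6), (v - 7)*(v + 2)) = v + 2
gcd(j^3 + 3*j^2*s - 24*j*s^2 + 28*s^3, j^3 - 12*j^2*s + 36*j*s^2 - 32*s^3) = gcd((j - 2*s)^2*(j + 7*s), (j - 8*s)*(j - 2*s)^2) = j^2 - 4*j*s + 4*s^2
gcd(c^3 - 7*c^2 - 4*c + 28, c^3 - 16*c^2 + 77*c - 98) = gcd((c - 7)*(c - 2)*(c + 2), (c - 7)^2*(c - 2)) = c^2 - 9*c + 14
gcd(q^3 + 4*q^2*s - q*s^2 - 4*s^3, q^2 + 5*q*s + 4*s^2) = q^2 + 5*q*s + 4*s^2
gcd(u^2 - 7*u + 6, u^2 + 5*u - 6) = u - 1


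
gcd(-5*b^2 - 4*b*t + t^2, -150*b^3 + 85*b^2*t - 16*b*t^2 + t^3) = -5*b + t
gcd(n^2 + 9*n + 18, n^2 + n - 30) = n + 6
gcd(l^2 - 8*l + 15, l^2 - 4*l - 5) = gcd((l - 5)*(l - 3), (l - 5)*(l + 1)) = l - 5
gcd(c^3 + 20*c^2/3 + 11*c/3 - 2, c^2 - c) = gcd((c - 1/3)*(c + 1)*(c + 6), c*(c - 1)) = 1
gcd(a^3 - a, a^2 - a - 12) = 1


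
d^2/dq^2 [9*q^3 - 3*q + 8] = 54*q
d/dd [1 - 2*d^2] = -4*d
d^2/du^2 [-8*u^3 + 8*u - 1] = -48*u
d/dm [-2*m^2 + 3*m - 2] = 3 - 4*m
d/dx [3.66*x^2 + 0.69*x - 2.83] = 7.32*x + 0.69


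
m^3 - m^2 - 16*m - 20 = (m - 5)*(m + 2)^2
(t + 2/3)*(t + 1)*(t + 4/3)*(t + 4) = t^4 + 7*t^3 + 134*t^2/9 + 112*t/9 + 32/9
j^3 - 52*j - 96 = (j - 8)*(j + 2)*(j + 6)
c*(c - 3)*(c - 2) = c^3 - 5*c^2 + 6*c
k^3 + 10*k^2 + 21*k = k*(k + 3)*(k + 7)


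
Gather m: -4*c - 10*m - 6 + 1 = -4*c - 10*m - 5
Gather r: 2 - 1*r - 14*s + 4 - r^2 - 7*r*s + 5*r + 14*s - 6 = -r^2 + r*(4 - 7*s)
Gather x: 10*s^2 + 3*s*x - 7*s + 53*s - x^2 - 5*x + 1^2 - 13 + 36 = 10*s^2 + 46*s - x^2 + x*(3*s - 5) + 24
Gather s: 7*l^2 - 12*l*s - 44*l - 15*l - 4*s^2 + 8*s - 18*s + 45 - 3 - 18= 7*l^2 - 59*l - 4*s^2 + s*(-12*l - 10) + 24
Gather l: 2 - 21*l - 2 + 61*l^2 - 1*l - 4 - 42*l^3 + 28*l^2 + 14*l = -42*l^3 + 89*l^2 - 8*l - 4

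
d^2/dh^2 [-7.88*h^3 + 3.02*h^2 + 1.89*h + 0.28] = 6.04 - 47.28*h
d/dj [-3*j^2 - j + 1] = -6*j - 1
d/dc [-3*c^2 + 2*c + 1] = 2 - 6*c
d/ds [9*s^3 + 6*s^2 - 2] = 3*s*(9*s + 4)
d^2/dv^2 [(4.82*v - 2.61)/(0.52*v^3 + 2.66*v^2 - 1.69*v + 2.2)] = (7.819968*v^5 + 31.533216*v^4 + 18.917984*v^3 - 163.210848*v^2 - 80.9268360000001*v + 51.480118)/(0.140608*v^9 + 2.157792*v^8 + 9.667008*v^7 + 6.580088*v^6 - 13.159536*v^5 + 57.890478*v^4 - 56.615689*v^3 + 57.47346*v^2 - 24.5388*v + 10.648)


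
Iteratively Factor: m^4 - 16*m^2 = (m + 4)*(m^3 - 4*m^2) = (m - 4)*(m + 4)*(m^2) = m*(m - 4)*(m + 4)*(m)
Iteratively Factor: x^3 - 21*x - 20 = (x + 4)*(x^2 - 4*x - 5) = (x - 5)*(x + 4)*(x + 1)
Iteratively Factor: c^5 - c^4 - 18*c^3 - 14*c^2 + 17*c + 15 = (c - 1)*(c^4 - 18*c^2 - 32*c - 15) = (c - 1)*(c + 1)*(c^3 - c^2 - 17*c - 15) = (c - 1)*(c + 1)*(c + 3)*(c^2 - 4*c - 5) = (c - 1)*(c + 1)^2*(c + 3)*(c - 5)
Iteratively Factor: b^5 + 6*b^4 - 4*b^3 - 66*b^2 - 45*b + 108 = (b + 4)*(b^4 + 2*b^3 - 12*b^2 - 18*b + 27) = (b - 3)*(b + 4)*(b^3 + 5*b^2 + 3*b - 9) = (b - 3)*(b + 3)*(b + 4)*(b^2 + 2*b - 3) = (b - 3)*(b - 1)*(b + 3)*(b + 4)*(b + 3)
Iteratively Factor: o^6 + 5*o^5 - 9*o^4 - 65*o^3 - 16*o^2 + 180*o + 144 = (o + 2)*(o^5 + 3*o^4 - 15*o^3 - 35*o^2 + 54*o + 72) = (o + 1)*(o + 2)*(o^4 + 2*o^3 - 17*o^2 - 18*o + 72) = (o + 1)*(o + 2)*(o + 4)*(o^3 - 2*o^2 - 9*o + 18) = (o - 2)*(o + 1)*(o + 2)*(o + 4)*(o^2 - 9) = (o - 3)*(o - 2)*(o + 1)*(o + 2)*(o + 4)*(o + 3)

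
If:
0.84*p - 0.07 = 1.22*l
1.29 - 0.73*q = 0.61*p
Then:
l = 1.39868314969094 - 0.823972050524053*q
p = 2.11475409836066 - 1.19672131147541*q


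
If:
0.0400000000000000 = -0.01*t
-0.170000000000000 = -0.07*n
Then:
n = 2.43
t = -4.00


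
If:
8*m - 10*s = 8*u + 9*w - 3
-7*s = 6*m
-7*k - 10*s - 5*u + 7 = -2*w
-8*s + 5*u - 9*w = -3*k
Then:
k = 368*w/403 + 641/806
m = 1113*w/1612 - 399/1612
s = 171/806 - 477*w/806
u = 123*w/403 - 111/806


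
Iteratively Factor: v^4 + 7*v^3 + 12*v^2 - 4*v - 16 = (v + 2)*(v^3 + 5*v^2 + 2*v - 8) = (v + 2)^2*(v^2 + 3*v - 4) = (v - 1)*(v + 2)^2*(v + 4)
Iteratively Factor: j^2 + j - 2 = (j - 1)*(j + 2)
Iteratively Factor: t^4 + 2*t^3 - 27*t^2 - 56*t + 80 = (t - 1)*(t^3 + 3*t^2 - 24*t - 80) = (t - 1)*(t + 4)*(t^2 - t - 20) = (t - 1)*(t + 4)^2*(t - 5)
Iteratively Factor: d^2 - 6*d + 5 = (d - 5)*(d - 1)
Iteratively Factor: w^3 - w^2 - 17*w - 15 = (w - 5)*(w^2 + 4*w + 3) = (w - 5)*(w + 3)*(w + 1)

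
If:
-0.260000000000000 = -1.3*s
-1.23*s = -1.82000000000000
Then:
No Solution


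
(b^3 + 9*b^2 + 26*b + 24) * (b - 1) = b^4 + 8*b^3 + 17*b^2 - 2*b - 24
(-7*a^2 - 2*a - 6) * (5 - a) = 7*a^3 - 33*a^2 - 4*a - 30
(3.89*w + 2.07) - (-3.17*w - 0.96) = 7.06*w + 3.03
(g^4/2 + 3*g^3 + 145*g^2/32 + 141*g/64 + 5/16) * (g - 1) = g^5/2 + 5*g^4/2 + 49*g^3/32 - 149*g^2/64 - 121*g/64 - 5/16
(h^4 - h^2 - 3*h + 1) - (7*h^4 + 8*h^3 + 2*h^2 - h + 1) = -6*h^4 - 8*h^3 - 3*h^2 - 2*h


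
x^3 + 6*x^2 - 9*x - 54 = (x - 3)*(x + 3)*(x + 6)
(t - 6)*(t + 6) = t^2 - 36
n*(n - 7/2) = n^2 - 7*n/2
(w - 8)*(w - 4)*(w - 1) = w^3 - 13*w^2 + 44*w - 32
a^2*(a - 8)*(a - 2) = a^4 - 10*a^3 + 16*a^2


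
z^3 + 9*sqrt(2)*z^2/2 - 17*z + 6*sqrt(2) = (z - sqrt(2))*(z - sqrt(2)/2)*(z + 6*sqrt(2))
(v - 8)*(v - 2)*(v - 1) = v^3 - 11*v^2 + 26*v - 16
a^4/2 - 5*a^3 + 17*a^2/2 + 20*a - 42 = (a/2 + 1)*(a - 7)*(a - 3)*(a - 2)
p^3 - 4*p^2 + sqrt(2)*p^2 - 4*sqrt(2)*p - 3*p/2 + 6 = (p - 4)*(p - sqrt(2)/2)*(p + 3*sqrt(2)/2)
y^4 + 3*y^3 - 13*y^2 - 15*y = y*(y - 3)*(y + 1)*(y + 5)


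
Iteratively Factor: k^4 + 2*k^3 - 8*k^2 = (k)*(k^3 + 2*k^2 - 8*k) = k*(k - 2)*(k^2 + 4*k) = k^2*(k - 2)*(k + 4)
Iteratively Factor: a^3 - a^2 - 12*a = (a - 4)*(a^2 + 3*a) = a*(a - 4)*(a + 3)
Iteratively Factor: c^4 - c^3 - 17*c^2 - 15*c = (c + 1)*(c^3 - 2*c^2 - 15*c) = (c + 1)*(c + 3)*(c^2 - 5*c) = c*(c + 1)*(c + 3)*(c - 5)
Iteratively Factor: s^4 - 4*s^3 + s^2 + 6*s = (s - 2)*(s^3 - 2*s^2 - 3*s) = (s - 2)*(s + 1)*(s^2 - 3*s) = (s - 3)*(s - 2)*(s + 1)*(s)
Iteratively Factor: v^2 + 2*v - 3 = (v - 1)*(v + 3)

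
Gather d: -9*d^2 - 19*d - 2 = -9*d^2 - 19*d - 2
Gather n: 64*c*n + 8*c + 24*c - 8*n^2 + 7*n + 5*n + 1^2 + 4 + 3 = 32*c - 8*n^2 + n*(64*c + 12) + 8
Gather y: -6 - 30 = -36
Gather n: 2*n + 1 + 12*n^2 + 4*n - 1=12*n^2 + 6*n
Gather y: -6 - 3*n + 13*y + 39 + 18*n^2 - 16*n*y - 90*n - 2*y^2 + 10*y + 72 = 18*n^2 - 93*n - 2*y^2 + y*(23 - 16*n) + 105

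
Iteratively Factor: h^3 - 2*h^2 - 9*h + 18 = (h - 2)*(h^2 - 9) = (h - 3)*(h - 2)*(h + 3)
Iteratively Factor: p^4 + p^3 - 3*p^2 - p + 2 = (p - 1)*(p^3 + 2*p^2 - p - 2) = (p - 1)^2*(p^2 + 3*p + 2) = (p - 1)^2*(p + 2)*(p + 1)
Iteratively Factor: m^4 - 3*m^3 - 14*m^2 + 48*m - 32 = (m - 2)*(m^3 - m^2 - 16*m + 16) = (m - 2)*(m + 4)*(m^2 - 5*m + 4) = (m - 4)*(m - 2)*(m + 4)*(m - 1)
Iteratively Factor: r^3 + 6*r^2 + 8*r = (r)*(r^2 + 6*r + 8) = r*(r + 4)*(r + 2)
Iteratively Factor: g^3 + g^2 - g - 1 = (g + 1)*(g^2 - 1) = (g + 1)^2*(g - 1)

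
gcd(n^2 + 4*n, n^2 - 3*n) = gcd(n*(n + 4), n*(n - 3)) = n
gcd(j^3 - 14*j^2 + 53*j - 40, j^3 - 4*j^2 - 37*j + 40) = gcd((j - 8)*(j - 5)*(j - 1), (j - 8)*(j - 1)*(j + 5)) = j^2 - 9*j + 8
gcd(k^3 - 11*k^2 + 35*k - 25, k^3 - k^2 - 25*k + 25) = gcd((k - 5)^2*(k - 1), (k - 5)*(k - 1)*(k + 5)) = k^2 - 6*k + 5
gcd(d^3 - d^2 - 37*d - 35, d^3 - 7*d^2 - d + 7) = d^2 - 6*d - 7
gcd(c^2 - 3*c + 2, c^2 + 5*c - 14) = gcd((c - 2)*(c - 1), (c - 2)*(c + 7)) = c - 2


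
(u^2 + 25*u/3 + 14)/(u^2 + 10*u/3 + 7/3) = (u + 6)/(u + 1)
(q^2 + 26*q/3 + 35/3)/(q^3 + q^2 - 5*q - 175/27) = 9*(q + 7)/(9*q^2 - 6*q - 35)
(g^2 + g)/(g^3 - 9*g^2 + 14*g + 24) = g/(g^2 - 10*g + 24)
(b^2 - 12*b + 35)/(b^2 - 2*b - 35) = (b - 5)/(b + 5)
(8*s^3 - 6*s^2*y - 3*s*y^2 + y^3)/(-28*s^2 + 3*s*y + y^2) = (-2*s^2 + s*y + y^2)/(7*s + y)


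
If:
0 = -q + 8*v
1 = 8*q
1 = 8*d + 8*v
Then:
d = 7/64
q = 1/8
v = 1/64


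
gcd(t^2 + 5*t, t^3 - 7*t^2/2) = t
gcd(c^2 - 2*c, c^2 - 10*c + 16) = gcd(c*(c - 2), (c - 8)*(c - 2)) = c - 2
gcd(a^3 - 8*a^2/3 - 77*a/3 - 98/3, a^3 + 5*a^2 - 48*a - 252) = a - 7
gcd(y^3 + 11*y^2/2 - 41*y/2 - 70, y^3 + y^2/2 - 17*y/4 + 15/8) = y + 5/2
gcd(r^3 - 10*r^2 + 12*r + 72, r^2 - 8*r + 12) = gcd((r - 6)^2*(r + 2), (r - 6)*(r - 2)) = r - 6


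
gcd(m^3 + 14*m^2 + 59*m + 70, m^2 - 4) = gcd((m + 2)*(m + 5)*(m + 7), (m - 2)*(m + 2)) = m + 2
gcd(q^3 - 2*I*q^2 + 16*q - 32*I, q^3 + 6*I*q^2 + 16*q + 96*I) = q^2 + 16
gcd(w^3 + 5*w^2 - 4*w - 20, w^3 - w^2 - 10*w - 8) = w + 2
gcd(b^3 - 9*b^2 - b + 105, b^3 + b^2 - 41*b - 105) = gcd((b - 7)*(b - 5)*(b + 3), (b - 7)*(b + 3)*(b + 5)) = b^2 - 4*b - 21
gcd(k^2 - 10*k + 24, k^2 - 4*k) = k - 4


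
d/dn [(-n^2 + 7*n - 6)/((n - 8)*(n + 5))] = 2*(-2*n^2 + 46*n - 149)/(n^4 - 6*n^3 - 71*n^2 + 240*n + 1600)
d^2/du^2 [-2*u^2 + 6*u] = -4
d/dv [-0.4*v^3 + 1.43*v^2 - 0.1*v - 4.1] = -1.2*v^2 + 2.86*v - 0.1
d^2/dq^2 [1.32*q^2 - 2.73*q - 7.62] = 2.64000000000000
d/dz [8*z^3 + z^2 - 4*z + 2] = 24*z^2 + 2*z - 4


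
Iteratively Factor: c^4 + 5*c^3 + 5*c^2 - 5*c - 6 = (c + 1)*(c^3 + 4*c^2 + c - 6) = (c + 1)*(c + 3)*(c^2 + c - 2) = (c - 1)*(c + 1)*(c + 3)*(c + 2)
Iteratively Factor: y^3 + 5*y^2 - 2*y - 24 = (y - 2)*(y^2 + 7*y + 12) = (y - 2)*(y + 3)*(y + 4)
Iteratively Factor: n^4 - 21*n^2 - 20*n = (n - 5)*(n^3 + 5*n^2 + 4*n) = n*(n - 5)*(n^2 + 5*n + 4) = n*(n - 5)*(n + 4)*(n + 1)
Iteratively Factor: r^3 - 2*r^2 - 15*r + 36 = (r + 4)*(r^2 - 6*r + 9) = (r - 3)*(r + 4)*(r - 3)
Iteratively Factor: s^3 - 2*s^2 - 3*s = (s - 3)*(s^2 + s) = s*(s - 3)*(s + 1)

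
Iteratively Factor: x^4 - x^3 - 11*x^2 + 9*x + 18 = (x - 2)*(x^3 + x^2 - 9*x - 9) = (x - 2)*(x + 3)*(x^2 - 2*x - 3) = (x - 3)*(x - 2)*(x + 3)*(x + 1)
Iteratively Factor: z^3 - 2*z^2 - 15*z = (z - 5)*(z^2 + 3*z) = (z - 5)*(z + 3)*(z)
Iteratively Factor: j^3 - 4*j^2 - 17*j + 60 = (j - 3)*(j^2 - j - 20) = (j - 3)*(j + 4)*(j - 5)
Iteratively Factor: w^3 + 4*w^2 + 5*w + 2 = (w + 1)*(w^2 + 3*w + 2) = (w + 1)^2*(w + 2)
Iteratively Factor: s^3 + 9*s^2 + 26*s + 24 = (s + 3)*(s^2 + 6*s + 8) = (s + 2)*(s + 3)*(s + 4)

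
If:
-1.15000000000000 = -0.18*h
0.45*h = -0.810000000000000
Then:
No Solution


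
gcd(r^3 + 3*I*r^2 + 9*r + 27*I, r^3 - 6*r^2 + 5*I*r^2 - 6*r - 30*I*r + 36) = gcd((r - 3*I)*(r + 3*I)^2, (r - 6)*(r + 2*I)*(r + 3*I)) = r + 3*I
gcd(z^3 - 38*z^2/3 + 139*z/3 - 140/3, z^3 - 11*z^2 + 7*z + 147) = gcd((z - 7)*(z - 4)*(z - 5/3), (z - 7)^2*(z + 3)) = z - 7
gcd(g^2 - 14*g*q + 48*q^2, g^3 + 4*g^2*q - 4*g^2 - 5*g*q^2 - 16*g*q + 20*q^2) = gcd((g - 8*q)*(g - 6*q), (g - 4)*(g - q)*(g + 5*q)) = 1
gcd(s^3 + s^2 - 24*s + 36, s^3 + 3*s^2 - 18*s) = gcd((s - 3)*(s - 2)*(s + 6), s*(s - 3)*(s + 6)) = s^2 + 3*s - 18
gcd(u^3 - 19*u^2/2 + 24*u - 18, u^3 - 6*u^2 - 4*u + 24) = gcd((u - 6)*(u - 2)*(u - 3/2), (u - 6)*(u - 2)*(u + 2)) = u^2 - 8*u + 12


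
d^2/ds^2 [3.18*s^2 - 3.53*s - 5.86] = 6.36000000000000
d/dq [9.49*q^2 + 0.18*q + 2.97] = 18.98*q + 0.18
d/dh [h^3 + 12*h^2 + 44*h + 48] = 3*h^2 + 24*h + 44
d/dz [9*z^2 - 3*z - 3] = 18*z - 3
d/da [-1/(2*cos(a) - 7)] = -2*sin(a)/(2*cos(a) - 7)^2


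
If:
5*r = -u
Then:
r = -u/5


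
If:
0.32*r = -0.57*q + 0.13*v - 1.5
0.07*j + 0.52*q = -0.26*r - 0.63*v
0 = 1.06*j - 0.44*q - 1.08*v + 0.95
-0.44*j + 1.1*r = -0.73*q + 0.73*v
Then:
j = -0.64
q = -4.44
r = 4.06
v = 2.06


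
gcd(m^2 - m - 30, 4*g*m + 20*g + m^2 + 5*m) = m + 5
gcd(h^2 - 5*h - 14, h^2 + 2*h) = h + 2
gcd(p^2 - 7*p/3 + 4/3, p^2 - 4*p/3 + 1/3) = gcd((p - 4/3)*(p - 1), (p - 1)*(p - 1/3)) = p - 1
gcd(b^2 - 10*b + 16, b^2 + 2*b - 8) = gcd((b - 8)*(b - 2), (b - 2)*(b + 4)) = b - 2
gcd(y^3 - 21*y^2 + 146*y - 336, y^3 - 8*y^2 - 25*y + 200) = y - 8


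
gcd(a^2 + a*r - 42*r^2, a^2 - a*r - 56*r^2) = a + 7*r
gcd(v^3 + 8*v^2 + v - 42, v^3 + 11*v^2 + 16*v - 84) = v^2 + 5*v - 14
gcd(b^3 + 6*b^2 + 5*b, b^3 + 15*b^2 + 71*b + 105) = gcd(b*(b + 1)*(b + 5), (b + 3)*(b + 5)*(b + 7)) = b + 5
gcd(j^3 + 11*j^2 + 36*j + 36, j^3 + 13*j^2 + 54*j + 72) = j^2 + 9*j + 18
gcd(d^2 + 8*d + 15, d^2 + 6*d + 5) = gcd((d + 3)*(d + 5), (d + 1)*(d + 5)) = d + 5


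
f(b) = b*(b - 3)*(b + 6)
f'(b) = b*(b - 3) + b*(b + 6) + (b - 3)*(b + 6) = 3*b^2 + 6*b - 18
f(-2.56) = 48.96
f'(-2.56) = -13.70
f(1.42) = -16.65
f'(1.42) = -3.43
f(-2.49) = 47.98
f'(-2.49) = -14.34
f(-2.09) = 41.59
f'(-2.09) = -17.44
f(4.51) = 71.57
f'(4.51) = 70.08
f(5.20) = 128.13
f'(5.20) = 94.32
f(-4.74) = 46.23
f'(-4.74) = 20.96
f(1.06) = -14.52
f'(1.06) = -8.27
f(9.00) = 810.00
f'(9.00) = 279.00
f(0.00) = 0.00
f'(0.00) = -18.00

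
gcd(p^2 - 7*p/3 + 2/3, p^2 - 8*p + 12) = p - 2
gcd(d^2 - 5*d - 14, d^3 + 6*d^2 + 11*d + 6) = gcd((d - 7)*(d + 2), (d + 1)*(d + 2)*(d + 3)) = d + 2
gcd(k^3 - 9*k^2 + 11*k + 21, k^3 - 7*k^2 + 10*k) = 1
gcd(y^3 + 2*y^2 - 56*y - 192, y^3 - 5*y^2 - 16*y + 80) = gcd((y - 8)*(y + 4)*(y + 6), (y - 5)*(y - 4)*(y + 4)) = y + 4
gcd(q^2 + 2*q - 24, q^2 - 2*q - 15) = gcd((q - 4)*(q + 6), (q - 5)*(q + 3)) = 1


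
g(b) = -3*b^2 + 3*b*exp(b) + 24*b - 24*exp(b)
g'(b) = 3*b*exp(b) - 6*b - 21*exp(b) + 24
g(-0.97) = -36.30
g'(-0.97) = 20.76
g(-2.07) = -66.35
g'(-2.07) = 32.99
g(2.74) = -201.15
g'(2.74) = -190.36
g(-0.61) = -29.79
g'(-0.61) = 15.26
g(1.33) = -49.05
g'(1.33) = -48.30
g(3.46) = -386.22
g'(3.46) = -334.66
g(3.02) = -261.02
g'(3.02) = -238.79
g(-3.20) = -108.89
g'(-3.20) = 41.95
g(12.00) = 1952913.50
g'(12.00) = 2441273.87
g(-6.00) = -252.10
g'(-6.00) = 59.90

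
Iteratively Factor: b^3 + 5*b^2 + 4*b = (b + 4)*(b^2 + b) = b*(b + 4)*(b + 1)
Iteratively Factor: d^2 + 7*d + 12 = (d + 4)*(d + 3)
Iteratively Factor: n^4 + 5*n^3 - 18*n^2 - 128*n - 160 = (n + 4)*(n^3 + n^2 - 22*n - 40) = (n + 4)^2*(n^2 - 3*n - 10) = (n - 5)*(n + 4)^2*(n + 2)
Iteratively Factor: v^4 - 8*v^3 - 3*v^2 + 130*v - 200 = (v - 2)*(v^3 - 6*v^2 - 15*v + 100) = (v - 2)*(v + 4)*(v^2 - 10*v + 25) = (v - 5)*(v - 2)*(v + 4)*(v - 5)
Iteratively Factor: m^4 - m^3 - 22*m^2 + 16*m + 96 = (m - 3)*(m^3 + 2*m^2 - 16*m - 32) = (m - 3)*(m + 2)*(m^2 - 16) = (m - 3)*(m + 2)*(m + 4)*(m - 4)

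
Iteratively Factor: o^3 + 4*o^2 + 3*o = (o + 1)*(o^2 + 3*o) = (o + 1)*(o + 3)*(o)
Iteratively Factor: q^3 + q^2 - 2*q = (q)*(q^2 + q - 2) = q*(q - 1)*(q + 2)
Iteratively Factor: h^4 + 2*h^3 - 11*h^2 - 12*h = (h)*(h^3 + 2*h^2 - 11*h - 12) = h*(h + 1)*(h^2 + h - 12) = h*(h - 3)*(h + 1)*(h + 4)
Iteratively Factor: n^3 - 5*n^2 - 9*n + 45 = (n + 3)*(n^2 - 8*n + 15) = (n - 5)*(n + 3)*(n - 3)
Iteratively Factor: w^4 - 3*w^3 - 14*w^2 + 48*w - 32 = (w - 2)*(w^3 - w^2 - 16*w + 16) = (w - 2)*(w + 4)*(w^2 - 5*w + 4) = (w - 2)*(w - 1)*(w + 4)*(w - 4)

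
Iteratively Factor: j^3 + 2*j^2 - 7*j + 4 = (j + 4)*(j^2 - 2*j + 1) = (j - 1)*(j + 4)*(j - 1)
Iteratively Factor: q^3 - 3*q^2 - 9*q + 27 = (q + 3)*(q^2 - 6*q + 9) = (q - 3)*(q + 3)*(q - 3)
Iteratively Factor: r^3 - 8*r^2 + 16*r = (r - 4)*(r^2 - 4*r) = r*(r - 4)*(r - 4)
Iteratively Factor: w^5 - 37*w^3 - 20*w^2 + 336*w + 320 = (w + 4)*(w^4 - 4*w^3 - 21*w^2 + 64*w + 80) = (w - 4)*(w + 4)*(w^3 - 21*w - 20) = (w - 5)*(w - 4)*(w + 4)*(w^2 + 5*w + 4) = (w - 5)*(w - 4)*(w + 1)*(w + 4)*(w + 4)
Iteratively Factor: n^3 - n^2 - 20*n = (n - 5)*(n^2 + 4*n) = (n - 5)*(n + 4)*(n)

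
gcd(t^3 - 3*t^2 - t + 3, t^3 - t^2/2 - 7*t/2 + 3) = t - 1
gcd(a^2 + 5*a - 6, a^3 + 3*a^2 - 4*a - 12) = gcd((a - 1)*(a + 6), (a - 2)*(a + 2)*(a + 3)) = 1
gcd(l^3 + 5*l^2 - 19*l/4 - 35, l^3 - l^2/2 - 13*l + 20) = l^2 + 3*l/2 - 10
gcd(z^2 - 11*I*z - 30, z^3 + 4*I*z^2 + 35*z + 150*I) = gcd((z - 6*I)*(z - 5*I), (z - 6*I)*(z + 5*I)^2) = z - 6*I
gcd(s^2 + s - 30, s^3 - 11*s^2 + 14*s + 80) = s - 5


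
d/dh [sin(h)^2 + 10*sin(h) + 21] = 2*(sin(h) + 5)*cos(h)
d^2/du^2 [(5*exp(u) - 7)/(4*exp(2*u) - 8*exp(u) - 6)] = (20*exp(4*u) - 72*exp(3*u) + 348*exp(2*u) - 340*exp(u) + 129)*exp(u)/(2*(8*exp(6*u) - 48*exp(5*u) + 60*exp(4*u) + 80*exp(3*u) - 90*exp(2*u) - 108*exp(u) - 27))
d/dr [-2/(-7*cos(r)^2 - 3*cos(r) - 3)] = 2*(14*cos(r) + 3)*sin(r)/(7*cos(r)^2 + 3*cos(r) + 3)^2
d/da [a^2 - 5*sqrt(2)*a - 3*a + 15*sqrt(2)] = 2*a - 5*sqrt(2) - 3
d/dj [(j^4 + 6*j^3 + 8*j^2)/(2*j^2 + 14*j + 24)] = j*(2*j^2 + 11*j + 12)/(2*(j^2 + 6*j + 9))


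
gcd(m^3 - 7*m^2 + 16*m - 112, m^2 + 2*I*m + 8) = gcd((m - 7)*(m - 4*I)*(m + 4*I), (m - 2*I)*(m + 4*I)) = m + 4*I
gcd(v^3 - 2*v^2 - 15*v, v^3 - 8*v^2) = v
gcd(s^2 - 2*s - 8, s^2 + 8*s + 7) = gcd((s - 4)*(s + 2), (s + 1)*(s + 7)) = 1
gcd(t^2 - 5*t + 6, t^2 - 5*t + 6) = t^2 - 5*t + 6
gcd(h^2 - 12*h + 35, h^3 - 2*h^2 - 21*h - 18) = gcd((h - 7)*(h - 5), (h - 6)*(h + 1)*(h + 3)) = 1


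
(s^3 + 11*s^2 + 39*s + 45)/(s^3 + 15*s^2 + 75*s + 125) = (s^2 + 6*s + 9)/(s^2 + 10*s + 25)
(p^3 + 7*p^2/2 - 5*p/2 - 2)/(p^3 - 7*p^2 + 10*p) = (2*p^3 + 7*p^2 - 5*p - 4)/(2*p*(p^2 - 7*p + 10))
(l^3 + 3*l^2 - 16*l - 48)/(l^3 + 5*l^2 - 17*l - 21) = (l^3 + 3*l^2 - 16*l - 48)/(l^3 + 5*l^2 - 17*l - 21)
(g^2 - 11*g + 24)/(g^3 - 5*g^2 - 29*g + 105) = (g - 8)/(g^2 - 2*g - 35)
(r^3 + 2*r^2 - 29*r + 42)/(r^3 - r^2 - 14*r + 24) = (r + 7)/(r + 4)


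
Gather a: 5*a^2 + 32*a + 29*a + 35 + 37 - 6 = 5*a^2 + 61*a + 66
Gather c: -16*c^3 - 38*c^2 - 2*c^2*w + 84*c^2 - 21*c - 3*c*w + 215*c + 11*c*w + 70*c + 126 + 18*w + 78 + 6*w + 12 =-16*c^3 + c^2*(46 - 2*w) + c*(8*w + 264) + 24*w + 216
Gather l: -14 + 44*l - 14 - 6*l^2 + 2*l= -6*l^2 + 46*l - 28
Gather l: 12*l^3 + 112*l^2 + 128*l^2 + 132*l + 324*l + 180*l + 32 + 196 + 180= 12*l^3 + 240*l^2 + 636*l + 408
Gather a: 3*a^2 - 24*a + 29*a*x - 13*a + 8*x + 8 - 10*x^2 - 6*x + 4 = 3*a^2 + a*(29*x - 37) - 10*x^2 + 2*x + 12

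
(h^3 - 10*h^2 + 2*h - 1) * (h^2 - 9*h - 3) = h^5 - 19*h^4 + 89*h^3 + 11*h^2 + 3*h + 3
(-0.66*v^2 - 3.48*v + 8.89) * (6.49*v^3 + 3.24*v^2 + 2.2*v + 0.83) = -4.2834*v^5 - 24.7236*v^4 + 44.9689*v^3 + 20.5998*v^2 + 16.6696*v + 7.3787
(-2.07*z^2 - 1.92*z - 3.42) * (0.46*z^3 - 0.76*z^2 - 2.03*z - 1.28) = -0.9522*z^5 + 0.69*z^4 + 4.0881*z^3 + 9.1464*z^2 + 9.4002*z + 4.3776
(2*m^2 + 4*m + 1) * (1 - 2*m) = -4*m^3 - 6*m^2 + 2*m + 1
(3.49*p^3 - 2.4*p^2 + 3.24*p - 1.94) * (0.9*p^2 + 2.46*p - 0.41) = 3.141*p^5 + 6.4254*p^4 - 4.4189*p^3 + 7.2084*p^2 - 6.1008*p + 0.7954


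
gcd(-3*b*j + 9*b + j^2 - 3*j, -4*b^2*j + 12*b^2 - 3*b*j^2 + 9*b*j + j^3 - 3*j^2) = j - 3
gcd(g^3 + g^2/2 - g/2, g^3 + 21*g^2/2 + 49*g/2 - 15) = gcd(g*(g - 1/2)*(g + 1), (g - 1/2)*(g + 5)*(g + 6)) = g - 1/2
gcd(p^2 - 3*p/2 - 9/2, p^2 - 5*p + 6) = p - 3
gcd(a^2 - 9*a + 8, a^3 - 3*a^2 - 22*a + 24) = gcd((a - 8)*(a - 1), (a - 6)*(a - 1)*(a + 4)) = a - 1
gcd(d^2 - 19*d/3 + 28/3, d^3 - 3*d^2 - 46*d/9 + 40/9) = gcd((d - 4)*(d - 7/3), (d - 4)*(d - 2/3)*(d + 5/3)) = d - 4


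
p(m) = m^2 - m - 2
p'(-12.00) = -25.00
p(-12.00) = 154.00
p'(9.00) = 17.00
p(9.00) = 70.00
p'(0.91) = 0.82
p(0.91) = -2.08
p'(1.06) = 1.12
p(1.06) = -1.94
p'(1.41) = 1.82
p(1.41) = -1.42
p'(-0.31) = -1.62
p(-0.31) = -1.59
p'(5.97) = 10.94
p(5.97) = 27.67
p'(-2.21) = -5.42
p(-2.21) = 5.09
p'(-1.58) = -4.16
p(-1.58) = 2.08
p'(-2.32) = -5.64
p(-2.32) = 5.70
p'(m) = 2*m - 1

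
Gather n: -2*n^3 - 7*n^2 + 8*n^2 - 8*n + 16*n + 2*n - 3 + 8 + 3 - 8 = -2*n^3 + n^2 + 10*n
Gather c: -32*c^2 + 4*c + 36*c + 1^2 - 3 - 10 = -32*c^2 + 40*c - 12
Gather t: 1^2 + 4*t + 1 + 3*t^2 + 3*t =3*t^2 + 7*t + 2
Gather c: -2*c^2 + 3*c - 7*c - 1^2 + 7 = -2*c^2 - 4*c + 6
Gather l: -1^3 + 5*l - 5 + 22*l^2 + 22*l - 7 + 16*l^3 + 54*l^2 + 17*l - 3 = 16*l^3 + 76*l^2 + 44*l - 16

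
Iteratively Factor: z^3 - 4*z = (z - 2)*(z^2 + 2*z) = z*(z - 2)*(z + 2)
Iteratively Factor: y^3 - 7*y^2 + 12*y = (y - 4)*(y^2 - 3*y) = (y - 4)*(y - 3)*(y)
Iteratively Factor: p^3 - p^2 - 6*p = (p + 2)*(p^2 - 3*p) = (p - 3)*(p + 2)*(p)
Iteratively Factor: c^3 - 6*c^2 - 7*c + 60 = (c - 5)*(c^2 - c - 12) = (c - 5)*(c - 4)*(c + 3)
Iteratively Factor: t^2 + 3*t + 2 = (t + 1)*(t + 2)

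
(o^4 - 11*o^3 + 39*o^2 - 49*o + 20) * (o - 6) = o^5 - 17*o^4 + 105*o^3 - 283*o^2 + 314*o - 120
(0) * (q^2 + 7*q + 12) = 0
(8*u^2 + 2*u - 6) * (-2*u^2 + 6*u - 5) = -16*u^4 + 44*u^3 - 16*u^2 - 46*u + 30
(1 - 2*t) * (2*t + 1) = 1 - 4*t^2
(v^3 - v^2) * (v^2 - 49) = v^5 - v^4 - 49*v^3 + 49*v^2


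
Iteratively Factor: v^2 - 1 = (v - 1)*(v + 1)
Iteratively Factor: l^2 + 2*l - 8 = (l - 2)*(l + 4)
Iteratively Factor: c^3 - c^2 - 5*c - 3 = (c + 1)*(c^2 - 2*c - 3) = (c + 1)^2*(c - 3)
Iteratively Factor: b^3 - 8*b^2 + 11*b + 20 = (b - 5)*(b^2 - 3*b - 4) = (b - 5)*(b + 1)*(b - 4)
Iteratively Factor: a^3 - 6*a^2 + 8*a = (a)*(a^2 - 6*a + 8) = a*(a - 4)*(a - 2)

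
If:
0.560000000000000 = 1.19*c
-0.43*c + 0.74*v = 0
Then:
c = 0.47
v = 0.27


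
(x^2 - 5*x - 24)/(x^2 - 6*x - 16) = (x + 3)/(x + 2)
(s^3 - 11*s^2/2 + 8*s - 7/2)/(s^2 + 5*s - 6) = (2*s^2 - 9*s + 7)/(2*(s + 6))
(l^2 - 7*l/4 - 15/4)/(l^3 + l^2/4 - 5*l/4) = (l - 3)/(l*(l - 1))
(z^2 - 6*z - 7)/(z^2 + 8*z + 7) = (z - 7)/(z + 7)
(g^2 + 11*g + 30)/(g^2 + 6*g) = (g + 5)/g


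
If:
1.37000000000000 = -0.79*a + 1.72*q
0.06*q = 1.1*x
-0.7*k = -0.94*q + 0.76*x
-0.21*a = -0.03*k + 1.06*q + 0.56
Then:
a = -2.02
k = -0.17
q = -0.13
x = -0.01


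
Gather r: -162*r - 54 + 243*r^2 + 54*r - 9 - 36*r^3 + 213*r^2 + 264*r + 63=-36*r^3 + 456*r^2 + 156*r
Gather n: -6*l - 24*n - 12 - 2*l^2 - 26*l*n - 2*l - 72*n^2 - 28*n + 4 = -2*l^2 - 8*l - 72*n^2 + n*(-26*l - 52) - 8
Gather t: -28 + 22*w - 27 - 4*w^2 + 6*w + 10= -4*w^2 + 28*w - 45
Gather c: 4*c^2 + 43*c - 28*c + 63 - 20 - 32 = 4*c^2 + 15*c + 11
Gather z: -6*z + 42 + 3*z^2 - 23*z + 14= 3*z^2 - 29*z + 56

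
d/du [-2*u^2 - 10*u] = -4*u - 10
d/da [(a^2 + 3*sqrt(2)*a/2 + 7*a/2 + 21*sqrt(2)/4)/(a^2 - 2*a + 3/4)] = 2*(-44*a^2 - 12*sqrt(2)*a^2 - 84*sqrt(2)*a + 12*a + 21 + 93*sqrt(2))/(16*a^4 - 64*a^3 + 88*a^2 - 48*a + 9)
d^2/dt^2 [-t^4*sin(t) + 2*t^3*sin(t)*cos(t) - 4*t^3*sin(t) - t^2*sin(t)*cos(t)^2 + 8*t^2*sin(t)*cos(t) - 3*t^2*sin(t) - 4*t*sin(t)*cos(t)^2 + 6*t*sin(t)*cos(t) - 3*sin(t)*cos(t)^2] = t^4*sin(t) + 4*t^3*sin(t) - 4*t^3*sin(2*t) - 8*t^3*cos(t) - 35*t^2*sin(t)/4 - 16*t^2*sin(2*t) + 9*t^2*sin(3*t)/4 - 24*t^2*cos(t) + 12*t^2*cos(2*t) - 23*t*sin(t) - 6*t*sin(2*t) + 9*t*sin(3*t) - 13*t*cos(t) + 32*t*cos(2*t) - 3*t*cos(3*t) - 23*sin(t)/4 + 8*sin(2*t) + 25*sin(3*t)/4 - 2*cos(t) + 12*cos(2*t) - 6*cos(3*t)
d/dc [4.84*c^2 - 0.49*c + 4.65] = 9.68*c - 0.49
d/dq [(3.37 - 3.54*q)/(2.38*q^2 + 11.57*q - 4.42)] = (8.4252*q^2 - 16.0412*q - 23.3441)/(5.6644*q^4 + 55.0732*q^3 + 112.8257*q^2 - 102.2788*q + 19.5364)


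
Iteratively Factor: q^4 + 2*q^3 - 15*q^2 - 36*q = (q + 3)*(q^3 - q^2 - 12*q) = q*(q + 3)*(q^2 - q - 12) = q*(q + 3)^2*(q - 4)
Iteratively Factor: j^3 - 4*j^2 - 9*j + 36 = (j - 4)*(j^2 - 9) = (j - 4)*(j - 3)*(j + 3)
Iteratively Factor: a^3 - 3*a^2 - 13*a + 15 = (a + 3)*(a^2 - 6*a + 5) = (a - 1)*(a + 3)*(a - 5)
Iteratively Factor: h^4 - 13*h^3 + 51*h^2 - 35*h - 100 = (h - 4)*(h^3 - 9*h^2 + 15*h + 25) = (h - 5)*(h - 4)*(h^2 - 4*h - 5) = (h - 5)^2*(h - 4)*(h + 1)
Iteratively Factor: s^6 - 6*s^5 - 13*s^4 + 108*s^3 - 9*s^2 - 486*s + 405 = (s + 3)*(s^5 - 9*s^4 + 14*s^3 + 66*s^2 - 207*s + 135) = (s + 3)^2*(s^4 - 12*s^3 + 50*s^2 - 84*s + 45) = (s - 1)*(s + 3)^2*(s^3 - 11*s^2 + 39*s - 45) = (s - 5)*(s - 1)*(s + 3)^2*(s^2 - 6*s + 9) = (s - 5)*(s - 3)*(s - 1)*(s + 3)^2*(s - 3)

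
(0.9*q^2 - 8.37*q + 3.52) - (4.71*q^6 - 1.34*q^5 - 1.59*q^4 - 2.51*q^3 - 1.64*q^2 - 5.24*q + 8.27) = -4.71*q^6 + 1.34*q^5 + 1.59*q^4 + 2.51*q^3 + 2.54*q^2 - 3.13*q - 4.75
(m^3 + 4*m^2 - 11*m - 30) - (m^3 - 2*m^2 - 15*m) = 6*m^2 + 4*m - 30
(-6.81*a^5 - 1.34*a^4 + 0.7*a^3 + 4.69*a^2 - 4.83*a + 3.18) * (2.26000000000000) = -15.3906*a^5 - 3.0284*a^4 + 1.582*a^3 + 10.5994*a^2 - 10.9158*a + 7.1868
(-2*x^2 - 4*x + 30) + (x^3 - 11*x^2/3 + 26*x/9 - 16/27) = x^3 - 17*x^2/3 - 10*x/9 + 794/27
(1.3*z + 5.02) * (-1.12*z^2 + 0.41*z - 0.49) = -1.456*z^3 - 5.0894*z^2 + 1.4212*z - 2.4598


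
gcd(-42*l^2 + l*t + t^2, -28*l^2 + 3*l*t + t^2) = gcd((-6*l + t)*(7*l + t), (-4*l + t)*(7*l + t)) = 7*l + t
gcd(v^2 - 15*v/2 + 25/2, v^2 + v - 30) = v - 5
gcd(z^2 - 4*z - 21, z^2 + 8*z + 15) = z + 3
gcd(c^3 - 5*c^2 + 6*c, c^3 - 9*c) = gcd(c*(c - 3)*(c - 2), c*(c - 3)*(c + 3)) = c^2 - 3*c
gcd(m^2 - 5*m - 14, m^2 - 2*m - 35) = m - 7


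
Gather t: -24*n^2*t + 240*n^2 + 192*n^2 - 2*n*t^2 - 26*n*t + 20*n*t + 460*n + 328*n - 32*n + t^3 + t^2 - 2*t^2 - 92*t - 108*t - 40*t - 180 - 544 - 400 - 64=432*n^2 + 756*n + t^3 + t^2*(-2*n - 1) + t*(-24*n^2 - 6*n - 240) - 1188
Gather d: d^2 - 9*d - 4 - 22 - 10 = d^2 - 9*d - 36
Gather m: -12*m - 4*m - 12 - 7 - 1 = -16*m - 20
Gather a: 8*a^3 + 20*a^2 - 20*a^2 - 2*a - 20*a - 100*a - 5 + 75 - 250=8*a^3 - 122*a - 180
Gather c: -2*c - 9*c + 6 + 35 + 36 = 77 - 11*c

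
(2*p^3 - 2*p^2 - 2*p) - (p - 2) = 2*p^3 - 2*p^2 - 3*p + 2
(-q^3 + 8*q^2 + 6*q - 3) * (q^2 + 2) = -q^5 + 8*q^4 + 4*q^3 + 13*q^2 + 12*q - 6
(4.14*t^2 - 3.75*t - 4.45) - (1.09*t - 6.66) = 4.14*t^2 - 4.84*t + 2.21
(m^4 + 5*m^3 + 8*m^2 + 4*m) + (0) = m^4 + 5*m^3 + 8*m^2 + 4*m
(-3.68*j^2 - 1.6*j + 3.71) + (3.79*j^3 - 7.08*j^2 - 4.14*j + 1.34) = 3.79*j^3 - 10.76*j^2 - 5.74*j + 5.05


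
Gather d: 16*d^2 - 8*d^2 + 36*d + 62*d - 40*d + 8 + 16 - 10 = 8*d^2 + 58*d + 14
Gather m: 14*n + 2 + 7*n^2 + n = 7*n^2 + 15*n + 2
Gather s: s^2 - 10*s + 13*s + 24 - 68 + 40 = s^2 + 3*s - 4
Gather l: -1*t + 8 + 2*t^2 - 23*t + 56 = 2*t^2 - 24*t + 64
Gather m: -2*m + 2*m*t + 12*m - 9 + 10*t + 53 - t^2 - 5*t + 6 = m*(2*t + 10) - t^2 + 5*t + 50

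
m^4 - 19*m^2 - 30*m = m*(m - 5)*(m + 2)*(m + 3)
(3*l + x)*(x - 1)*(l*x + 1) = 3*l^2*x^2 - 3*l^2*x + l*x^3 - l*x^2 + 3*l*x - 3*l + x^2 - x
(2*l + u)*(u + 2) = 2*l*u + 4*l + u^2 + 2*u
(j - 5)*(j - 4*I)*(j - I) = j^3 - 5*j^2 - 5*I*j^2 - 4*j + 25*I*j + 20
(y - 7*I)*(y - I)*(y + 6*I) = y^3 - 2*I*y^2 + 41*y - 42*I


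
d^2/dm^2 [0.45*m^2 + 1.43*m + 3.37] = 0.900000000000000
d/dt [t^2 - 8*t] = 2*t - 8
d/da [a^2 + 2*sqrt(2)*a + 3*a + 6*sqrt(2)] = 2*a + 2*sqrt(2) + 3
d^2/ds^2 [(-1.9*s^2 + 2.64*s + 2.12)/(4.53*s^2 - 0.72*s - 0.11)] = (-5.6843418860808e-14*s^4 + 95.956272*s^3 + 255.345228*s^2 - 33.59448*s + 3.846652)/(92.959677*s^6 - 44.325144*s^5 + 0.273158999999999*s^4 + 1.779408*s^3 - 0.006633*s^2 - 0.026136*s - 0.001331)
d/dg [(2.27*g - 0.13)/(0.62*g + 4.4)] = (6.242532*g + 44.30184)/(0.62*g + 4.4)^3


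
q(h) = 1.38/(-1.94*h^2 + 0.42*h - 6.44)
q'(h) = 1.38*(3.88*h - 0.42)/(-1.94*h^2 + 0.42*h - 6.44)^2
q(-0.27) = -0.21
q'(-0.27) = -0.05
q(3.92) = -0.04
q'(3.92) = 0.02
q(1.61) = -0.13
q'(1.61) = 0.07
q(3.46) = -0.05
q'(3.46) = 0.02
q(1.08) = -0.17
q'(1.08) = 0.08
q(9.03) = -0.01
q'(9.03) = 0.00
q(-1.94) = -0.09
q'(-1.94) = -0.05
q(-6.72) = -0.01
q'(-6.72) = -0.00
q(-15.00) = -0.00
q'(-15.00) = -0.00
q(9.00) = -0.01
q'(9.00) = 0.00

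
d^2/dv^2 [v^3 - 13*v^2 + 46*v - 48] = 6*v - 26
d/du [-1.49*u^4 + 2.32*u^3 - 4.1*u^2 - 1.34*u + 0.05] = -5.96*u^3 + 6.96*u^2 - 8.2*u - 1.34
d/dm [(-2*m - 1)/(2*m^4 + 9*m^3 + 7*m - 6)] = (-4*m^4 - 18*m^3 - 14*m + (2*m + 1)*(8*m^3 + 27*m^2 + 7) + 12)/(2*m^4 + 9*m^3 + 7*m - 6)^2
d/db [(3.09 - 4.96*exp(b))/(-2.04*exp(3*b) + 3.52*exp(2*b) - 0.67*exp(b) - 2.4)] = (-20.2368*exp(3*b) + 36.37*exp(2*b) - 21.7536*exp(b) + 13.9743)*exp(b)/(4.1616*exp(6*b) - 14.3616*exp(5*b) + 15.124*exp(4*b) + 5.0752*exp(3*b) - 16.4471*exp(2*b) + 3.216*exp(b) + 5.76)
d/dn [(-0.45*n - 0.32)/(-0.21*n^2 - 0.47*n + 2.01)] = (0.0945*n^2 + 0.2115*n - (0.42*n + 0.47)*(0.45*n + 0.32) - 0.9045)/(0.21*n^2 + 0.47*n - 2.01)^2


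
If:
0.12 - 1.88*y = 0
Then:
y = 0.06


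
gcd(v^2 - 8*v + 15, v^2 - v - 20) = v - 5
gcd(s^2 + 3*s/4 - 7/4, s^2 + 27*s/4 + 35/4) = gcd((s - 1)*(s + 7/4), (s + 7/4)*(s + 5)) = s + 7/4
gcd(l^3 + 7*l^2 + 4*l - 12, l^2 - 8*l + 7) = l - 1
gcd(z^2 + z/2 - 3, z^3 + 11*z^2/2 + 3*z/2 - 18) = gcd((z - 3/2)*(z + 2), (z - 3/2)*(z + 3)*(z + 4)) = z - 3/2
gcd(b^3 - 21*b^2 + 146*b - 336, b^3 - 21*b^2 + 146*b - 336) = b^3 - 21*b^2 + 146*b - 336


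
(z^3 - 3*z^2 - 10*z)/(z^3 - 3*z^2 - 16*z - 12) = z*(z - 5)/(z^2 - 5*z - 6)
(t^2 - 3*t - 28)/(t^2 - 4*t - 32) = (t - 7)/(t - 8)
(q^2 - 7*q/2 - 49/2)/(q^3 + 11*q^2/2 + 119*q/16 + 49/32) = 16*(q - 7)/(16*q^2 + 32*q + 7)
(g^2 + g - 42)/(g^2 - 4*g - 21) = (-g^2 - g + 42)/(-g^2 + 4*g + 21)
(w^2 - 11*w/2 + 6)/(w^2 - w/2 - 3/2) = (w - 4)/(w + 1)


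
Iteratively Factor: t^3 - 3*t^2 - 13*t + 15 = (t - 5)*(t^2 + 2*t - 3) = (t - 5)*(t - 1)*(t + 3)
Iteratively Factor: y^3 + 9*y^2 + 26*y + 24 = (y + 4)*(y^2 + 5*y + 6) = (y + 2)*(y + 4)*(y + 3)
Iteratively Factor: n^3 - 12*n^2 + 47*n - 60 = (n - 3)*(n^2 - 9*n + 20) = (n - 4)*(n - 3)*(n - 5)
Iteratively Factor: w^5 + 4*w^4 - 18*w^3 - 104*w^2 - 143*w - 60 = (w + 1)*(w^4 + 3*w^3 - 21*w^2 - 83*w - 60) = (w - 5)*(w + 1)*(w^3 + 8*w^2 + 19*w + 12) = (w - 5)*(w + 1)*(w + 4)*(w^2 + 4*w + 3) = (w - 5)*(w + 1)^2*(w + 4)*(w + 3)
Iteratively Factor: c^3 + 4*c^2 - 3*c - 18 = (c - 2)*(c^2 + 6*c + 9) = (c - 2)*(c + 3)*(c + 3)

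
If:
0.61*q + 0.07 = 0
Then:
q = -0.11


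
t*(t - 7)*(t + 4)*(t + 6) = t^4 + 3*t^3 - 46*t^2 - 168*t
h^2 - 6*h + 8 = (h - 4)*(h - 2)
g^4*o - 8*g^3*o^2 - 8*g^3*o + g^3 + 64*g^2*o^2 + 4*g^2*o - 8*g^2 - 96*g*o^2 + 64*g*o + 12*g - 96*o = (g - 6)*(g - 2)*(g - 8*o)*(g*o + 1)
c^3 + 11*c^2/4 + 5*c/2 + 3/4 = (c + 3/4)*(c + 1)^2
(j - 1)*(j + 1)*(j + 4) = j^3 + 4*j^2 - j - 4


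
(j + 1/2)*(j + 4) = j^2 + 9*j/2 + 2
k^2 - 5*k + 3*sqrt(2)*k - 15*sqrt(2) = (k - 5)*(k + 3*sqrt(2))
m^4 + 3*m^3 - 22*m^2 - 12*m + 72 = (m - 3)*(m - 2)*(m + 2)*(m + 6)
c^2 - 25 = (c - 5)*(c + 5)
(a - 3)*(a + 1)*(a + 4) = a^3 + 2*a^2 - 11*a - 12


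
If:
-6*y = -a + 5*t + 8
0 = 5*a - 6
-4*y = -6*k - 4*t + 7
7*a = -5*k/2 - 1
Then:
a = 6/5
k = -94/25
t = 1877/550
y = -175/44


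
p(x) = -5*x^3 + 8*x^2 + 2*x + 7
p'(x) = -15*x^2 + 16*x + 2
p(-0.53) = 8.93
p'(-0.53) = -10.69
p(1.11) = 12.24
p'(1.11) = 1.28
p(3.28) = -76.81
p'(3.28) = -106.90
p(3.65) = -122.26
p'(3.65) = -139.44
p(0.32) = 8.30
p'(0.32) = 5.58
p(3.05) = -54.34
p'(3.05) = -88.74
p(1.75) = 8.20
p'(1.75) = -15.94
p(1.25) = 12.23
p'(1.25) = -1.44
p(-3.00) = 208.00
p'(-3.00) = -181.00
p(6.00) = -773.00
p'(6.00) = -442.00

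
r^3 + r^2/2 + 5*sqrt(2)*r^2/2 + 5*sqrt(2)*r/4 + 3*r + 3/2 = (r + 1/2)*(r + sqrt(2))*(r + 3*sqrt(2)/2)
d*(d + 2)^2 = d^3 + 4*d^2 + 4*d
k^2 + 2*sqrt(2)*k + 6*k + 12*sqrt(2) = (k + 6)*(k + 2*sqrt(2))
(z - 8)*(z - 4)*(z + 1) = z^3 - 11*z^2 + 20*z + 32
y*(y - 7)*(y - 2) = y^3 - 9*y^2 + 14*y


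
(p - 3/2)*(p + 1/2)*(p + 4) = p^3 + 3*p^2 - 19*p/4 - 3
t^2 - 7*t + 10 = (t - 5)*(t - 2)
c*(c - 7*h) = c^2 - 7*c*h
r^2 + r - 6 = (r - 2)*(r + 3)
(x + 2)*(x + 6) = x^2 + 8*x + 12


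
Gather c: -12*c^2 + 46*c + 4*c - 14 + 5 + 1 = -12*c^2 + 50*c - 8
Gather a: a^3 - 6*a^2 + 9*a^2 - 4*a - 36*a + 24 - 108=a^3 + 3*a^2 - 40*a - 84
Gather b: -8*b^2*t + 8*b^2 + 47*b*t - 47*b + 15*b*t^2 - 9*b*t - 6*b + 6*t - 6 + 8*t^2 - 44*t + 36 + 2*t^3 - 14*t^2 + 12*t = b^2*(8 - 8*t) + b*(15*t^2 + 38*t - 53) + 2*t^3 - 6*t^2 - 26*t + 30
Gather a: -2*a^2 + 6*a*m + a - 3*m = -2*a^2 + a*(6*m + 1) - 3*m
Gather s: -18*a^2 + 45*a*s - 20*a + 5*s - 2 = -18*a^2 - 20*a + s*(45*a + 5) - 2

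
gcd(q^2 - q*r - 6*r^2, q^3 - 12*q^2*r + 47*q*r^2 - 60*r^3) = q - 3*r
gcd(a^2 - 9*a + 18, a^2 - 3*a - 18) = a - 6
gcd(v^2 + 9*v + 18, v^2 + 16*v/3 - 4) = v + 6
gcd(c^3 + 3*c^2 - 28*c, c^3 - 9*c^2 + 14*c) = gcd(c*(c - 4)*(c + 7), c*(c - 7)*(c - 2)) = c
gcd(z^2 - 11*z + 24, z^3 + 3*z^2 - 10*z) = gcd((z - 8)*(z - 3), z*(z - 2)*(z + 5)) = 1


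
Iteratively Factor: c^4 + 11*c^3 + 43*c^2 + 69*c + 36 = (c + 1)*(c^3 + 10*c^2 + 33*c + 36) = (c + 1)*(c + 3)*(c^2 + 7*c + 12) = (c + 1)*(c + 3)^2*(c + 4)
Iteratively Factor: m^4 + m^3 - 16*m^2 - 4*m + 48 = (m + 2)*(m^3 - m^2 - 14*m + 24) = (m - 3)*(m + 2)*(m^2 + 2*m - 8) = (m - 3)*(m - 2)*(m + 2)*(m + 4)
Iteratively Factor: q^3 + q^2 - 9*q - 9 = (q + 3)*(q^2 - 2*q - 3) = (q - 3)*(q + 3)*(q + 1)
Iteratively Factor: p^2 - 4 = (p + 2)*(p - 2)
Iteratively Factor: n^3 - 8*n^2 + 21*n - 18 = (n - 2)*(n^2 - 6*n + 9) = (n - 3)*(n - 2)*(n - 3)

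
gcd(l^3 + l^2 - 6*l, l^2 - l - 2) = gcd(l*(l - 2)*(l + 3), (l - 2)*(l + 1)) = l - 2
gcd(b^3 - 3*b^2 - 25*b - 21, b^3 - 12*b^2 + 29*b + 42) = b^2 - 6*b - 7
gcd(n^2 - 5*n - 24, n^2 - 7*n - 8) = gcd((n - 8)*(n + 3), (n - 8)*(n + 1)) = n - 8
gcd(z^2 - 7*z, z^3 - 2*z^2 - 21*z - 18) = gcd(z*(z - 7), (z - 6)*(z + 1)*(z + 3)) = 1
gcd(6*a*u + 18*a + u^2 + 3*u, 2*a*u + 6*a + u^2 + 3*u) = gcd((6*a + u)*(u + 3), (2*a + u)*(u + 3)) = u + 3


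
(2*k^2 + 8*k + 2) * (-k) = -2*k^3 - 8*k^2 - 2*k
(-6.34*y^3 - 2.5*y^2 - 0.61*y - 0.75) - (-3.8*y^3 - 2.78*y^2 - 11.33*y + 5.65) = -2.54*y^3 + 0.28*y^2 + 10.72*y - 6.4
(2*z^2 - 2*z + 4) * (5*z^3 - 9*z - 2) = 10*z^5 - 10*z^4 + 2*z^3 + 14*z^2 - 32*z - 8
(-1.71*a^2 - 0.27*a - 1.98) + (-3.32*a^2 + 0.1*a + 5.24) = -5.03*a^2 - 0.17*a + 3.26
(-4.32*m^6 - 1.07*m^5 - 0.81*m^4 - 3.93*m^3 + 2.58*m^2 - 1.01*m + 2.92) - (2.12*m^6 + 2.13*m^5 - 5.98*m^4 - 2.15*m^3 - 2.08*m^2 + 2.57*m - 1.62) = -6.44*m^6 - 3.2*m^5 + 5.17*m^4 - 1.78*m^3 + 4.66*m^2 - 3.58*m + 4.54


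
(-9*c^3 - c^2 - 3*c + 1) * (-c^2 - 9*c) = 9*c^5 + 82*c^4 + 12*c^3 + 26*c^2 - 9*c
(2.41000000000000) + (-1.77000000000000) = 0.640000000000000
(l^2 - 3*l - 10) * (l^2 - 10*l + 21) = l^4 - 13*l^3 + 41*l^2 + 37*l - 210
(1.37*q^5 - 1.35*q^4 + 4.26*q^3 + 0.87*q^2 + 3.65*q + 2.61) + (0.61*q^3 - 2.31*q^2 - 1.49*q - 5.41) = 1.37*q^5 - 1.35*q^4 + 4.87*q^3 - 1.44*q^2 + 2.16*q - 2.8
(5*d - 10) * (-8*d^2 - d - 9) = -40*d^3 + 75*d^2 - 35*d + 90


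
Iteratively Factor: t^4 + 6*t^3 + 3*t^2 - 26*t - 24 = (t + 1)*(t^3 + 5*t^2 - 2*t - 24) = (t - 2)*(t + 1)*(t^2 + 7*t + 12) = (t - 2)*(t + 1)*(t + 3)*(t + 4)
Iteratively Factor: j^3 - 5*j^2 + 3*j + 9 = (j - 3)*(j^2 - 2*j - 3) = (j - 3)^2*(j + 1)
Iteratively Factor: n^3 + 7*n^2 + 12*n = (n + 3)*(n^2 + 4*n) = n*(n + 3)*(n + 4)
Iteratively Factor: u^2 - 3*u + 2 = (u - 1)*(u - 2)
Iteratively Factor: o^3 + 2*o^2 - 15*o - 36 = (o - 4)*(o^2 + 6*o + 9) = (o - 4)*(o + 3)*(o + 3)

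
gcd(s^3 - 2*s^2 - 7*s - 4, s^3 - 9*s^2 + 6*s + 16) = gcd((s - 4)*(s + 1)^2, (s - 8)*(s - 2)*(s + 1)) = s + 1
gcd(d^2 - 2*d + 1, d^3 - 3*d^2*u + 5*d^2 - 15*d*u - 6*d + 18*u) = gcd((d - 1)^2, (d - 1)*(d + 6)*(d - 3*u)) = d - 1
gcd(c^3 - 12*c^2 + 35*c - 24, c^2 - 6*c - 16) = c - 8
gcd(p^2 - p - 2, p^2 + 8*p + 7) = p + 1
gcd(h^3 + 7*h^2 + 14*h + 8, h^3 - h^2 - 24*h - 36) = h + 2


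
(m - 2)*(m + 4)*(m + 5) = m^3 + 7*m^2 + 2*m - 40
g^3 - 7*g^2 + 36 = (g - 6)*(g - 3)*(g + 2)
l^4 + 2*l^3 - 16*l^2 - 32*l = l*(l - 4)*(l + 2)*(l + 4)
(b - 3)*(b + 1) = b^2 - 2*b - 3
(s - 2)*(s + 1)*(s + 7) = s^3 + 6*s^2 - 9*s - 14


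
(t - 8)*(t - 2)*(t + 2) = t^3 - 8*t^2 - 4*t + 32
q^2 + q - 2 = (q - 1)*(q + 2)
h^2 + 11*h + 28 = (h + 4)*(h + 7)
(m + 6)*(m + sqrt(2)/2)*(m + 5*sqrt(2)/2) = m^3 + 3*sqrt(2)*m^2 + 6*m^2 + 5*m/2 + 18*sqrt(2)*m + 15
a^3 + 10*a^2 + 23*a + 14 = (a + 1)*(a + 2)*(a + 7)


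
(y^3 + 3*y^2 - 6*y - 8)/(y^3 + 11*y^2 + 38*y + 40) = (y^2 - y - 2)/(y^2 + 7*y + 10)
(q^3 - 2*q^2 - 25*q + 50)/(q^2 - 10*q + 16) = (q^2 - 25)/(q - 8)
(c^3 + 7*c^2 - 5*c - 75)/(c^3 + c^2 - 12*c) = (c^2 + 10*c + 25)/(c*(c + 4))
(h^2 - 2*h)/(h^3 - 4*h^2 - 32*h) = (2 - h)/(-h^2 + 4*h + 32)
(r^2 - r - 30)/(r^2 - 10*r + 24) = (r + 5)/(r - 4)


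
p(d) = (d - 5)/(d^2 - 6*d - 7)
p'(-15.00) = 0.00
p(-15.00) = -0.06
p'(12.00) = -0.01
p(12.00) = 0.11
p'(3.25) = -0.06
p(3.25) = 0.11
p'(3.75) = -0.06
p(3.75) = 0.08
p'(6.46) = -0.87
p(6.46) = -0.36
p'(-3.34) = -0.14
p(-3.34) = -0.34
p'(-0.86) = -38.27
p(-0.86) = 5.33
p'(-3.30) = -0.14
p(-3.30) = -0.35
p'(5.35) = -0.11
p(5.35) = -0.03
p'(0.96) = -0.20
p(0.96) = 0.34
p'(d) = (6 - 2*d)*(d - 5)/(d^2 - 6*d - 7)^2 + 1/(d^2 - 6*d - 7) = (d^2 - 6*d - 2*(d - 5)*(d - 3) - 7)/(-d^2 + 6*d + 7)^2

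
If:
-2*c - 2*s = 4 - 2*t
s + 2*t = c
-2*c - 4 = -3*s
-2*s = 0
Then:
No Solution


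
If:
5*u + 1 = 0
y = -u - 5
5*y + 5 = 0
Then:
No Solution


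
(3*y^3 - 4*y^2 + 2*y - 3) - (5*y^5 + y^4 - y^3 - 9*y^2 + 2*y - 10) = -5*y^5 - y^4 + 4*y^3 + 5*y^2 + 7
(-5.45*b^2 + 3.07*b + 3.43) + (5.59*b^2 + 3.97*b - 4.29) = 0.14*b^2 + 7.04*b - 0.86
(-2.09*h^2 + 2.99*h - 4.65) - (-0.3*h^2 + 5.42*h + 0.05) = -1.79*h^2 - 2.43*h - 4.7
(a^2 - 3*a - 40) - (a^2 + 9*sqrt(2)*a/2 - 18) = -9*sqrt(2)*a/2 - 3*a - 22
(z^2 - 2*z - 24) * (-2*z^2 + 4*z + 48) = -2*z^4 + 8*z^3 + 88*z^2 - 192*z - 1152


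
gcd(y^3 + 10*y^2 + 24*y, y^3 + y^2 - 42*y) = y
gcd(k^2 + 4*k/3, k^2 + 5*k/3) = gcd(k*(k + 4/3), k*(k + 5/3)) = k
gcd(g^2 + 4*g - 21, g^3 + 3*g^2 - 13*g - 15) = g - 3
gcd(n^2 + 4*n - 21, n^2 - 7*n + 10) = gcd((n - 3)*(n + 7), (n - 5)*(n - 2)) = 1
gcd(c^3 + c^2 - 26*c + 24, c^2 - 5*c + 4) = c^2 - 5*c + 4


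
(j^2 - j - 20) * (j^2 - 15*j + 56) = j^4 - 16*j^3 + 51*j^2 + 244*j - 1120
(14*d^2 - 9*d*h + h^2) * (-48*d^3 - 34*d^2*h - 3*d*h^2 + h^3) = -672*d^5 - 44*d^4*h + 216*d^3*h^2 + 7*d^2*h^3 - 12*d*h^4 + h^5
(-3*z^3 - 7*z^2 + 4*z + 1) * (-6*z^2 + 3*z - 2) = 18*z^5 + 33*z^4 - 39*z^3 + 20*z^2 - 5*z - 2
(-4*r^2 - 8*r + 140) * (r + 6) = -4*r^3 - 32*r^2 + 92*r + 840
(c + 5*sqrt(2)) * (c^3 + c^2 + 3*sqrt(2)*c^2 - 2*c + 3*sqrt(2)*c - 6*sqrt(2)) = c^4 + c^3 + 8*sqrt(2)*c^3 + 8*sqrt(2)*c^2 + 28*c^2 - 16*sqrt(2)*c + 30*c - 60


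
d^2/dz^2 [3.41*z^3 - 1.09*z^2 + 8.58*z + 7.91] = 20.46*z - 2.18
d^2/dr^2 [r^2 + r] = 2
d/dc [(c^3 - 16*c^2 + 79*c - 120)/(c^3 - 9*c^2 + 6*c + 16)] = (7*c^2 - 34*c + 31)/(c^4 - 2*c^3 - 3*c^2 + 4*c + 4)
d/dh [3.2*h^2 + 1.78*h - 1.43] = 6.4*h + 1.78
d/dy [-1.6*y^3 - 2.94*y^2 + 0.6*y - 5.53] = -4.8*y^2 - 5.88*y + 0.6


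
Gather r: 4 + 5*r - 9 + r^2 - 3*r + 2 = r^2 + 2*r - 3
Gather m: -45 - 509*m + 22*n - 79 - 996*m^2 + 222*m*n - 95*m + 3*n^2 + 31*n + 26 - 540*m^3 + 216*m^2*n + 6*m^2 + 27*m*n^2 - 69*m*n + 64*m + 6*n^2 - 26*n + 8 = -540*m^3 + m^2*(216*n - 990) + m*(27*n^2 + 153*n - 540) + 9*n^2 + 27*n - 90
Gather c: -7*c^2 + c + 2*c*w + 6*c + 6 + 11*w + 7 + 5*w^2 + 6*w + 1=-7*c^2 + c*(2*w + 7) + 5*w^2 + 17*w + 14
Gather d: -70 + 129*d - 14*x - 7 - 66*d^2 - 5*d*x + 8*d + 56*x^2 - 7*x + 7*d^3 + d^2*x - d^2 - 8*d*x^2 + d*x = 7*d^3 + d^2*(x - 67) + d*(-8*x^2 - 4*x + 137) + 56*x^2 - 21*x - 77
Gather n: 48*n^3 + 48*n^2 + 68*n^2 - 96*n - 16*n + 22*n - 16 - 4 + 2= 48*n^3 + 116*n^2 - 90*n - 18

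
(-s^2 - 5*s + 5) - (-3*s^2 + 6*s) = 2*s^2 - 11*s + 5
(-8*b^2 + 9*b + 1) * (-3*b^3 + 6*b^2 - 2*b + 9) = 24*b^5 - 75*b^4 + 67*b^3 - 84*b^2 + 79*b + 9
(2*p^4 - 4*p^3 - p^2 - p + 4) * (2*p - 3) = 4*p^5 - 14*p^4 + 10*p^3 + p^2 + 11*p - 12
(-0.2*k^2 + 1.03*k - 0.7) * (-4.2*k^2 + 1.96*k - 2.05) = 0.84*k^4 - 4.718*k^3 + 5.3688*k^2 - 3.4835*k + 1.435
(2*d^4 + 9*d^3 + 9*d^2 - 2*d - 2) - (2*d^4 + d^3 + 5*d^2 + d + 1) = 8*d^3 + 4*d^2 - 3*d - 3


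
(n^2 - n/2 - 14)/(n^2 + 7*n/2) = (n - 4)/n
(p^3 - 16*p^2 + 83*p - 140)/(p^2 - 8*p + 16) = (p^2 - 12*p + 35)/(p - 4)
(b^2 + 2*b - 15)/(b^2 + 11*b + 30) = (b - 3)/(b + 6)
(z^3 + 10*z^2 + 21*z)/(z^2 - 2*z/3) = 3*(z^2 + 10*z + 21)/(3*z - 2)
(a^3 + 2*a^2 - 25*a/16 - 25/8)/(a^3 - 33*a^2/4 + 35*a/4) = (4*a^2 + 13*a + 10)/(4*a*(a - 7))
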